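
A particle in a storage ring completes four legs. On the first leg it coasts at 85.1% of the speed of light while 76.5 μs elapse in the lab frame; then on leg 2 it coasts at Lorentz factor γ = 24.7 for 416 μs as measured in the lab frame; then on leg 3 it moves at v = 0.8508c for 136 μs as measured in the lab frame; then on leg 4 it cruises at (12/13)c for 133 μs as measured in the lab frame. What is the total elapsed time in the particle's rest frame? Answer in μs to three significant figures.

Leg 1: β = 0.851; γ = 1/√(1 − 0.851²) = 1/√0.2758 = 1.904; τ_1 = 76.5/1.904 = 40.18 μs.
Leg 2: γ = 24.7; τ_2 = 416/24.70 = 16.84 μs.
Leg 3: γ = 1/√(1 − 0.8508²) = 1/√0.2761 = 1.903; τ_3 = 136/1.903 = 71.47 μs.
Leg 4: γ = 1/√(1 − (12/13)²) = 13/5 = 2.600; τ_4 = 133/2.600 = 51.15 μs.
Total: 40.18 + 16.84 + 71.47 + 51.15 μs.

τ = 180 μs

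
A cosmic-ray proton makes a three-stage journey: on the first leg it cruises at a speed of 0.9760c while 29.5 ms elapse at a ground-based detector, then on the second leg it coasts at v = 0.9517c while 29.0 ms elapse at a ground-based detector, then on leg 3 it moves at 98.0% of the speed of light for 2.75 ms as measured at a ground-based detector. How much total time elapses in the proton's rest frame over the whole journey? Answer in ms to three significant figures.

Leg 1: γ = 1/√(1 − 0.9760²) = 1/√0.04742 = 4.592; τ_1 = 29.5/4.592 = 6.424 ms.
Leg 2: γ = 1/√(1 − 0.9517²) = 1/√0.09427 = 3.257; τ_2 = 29.0/3.257 = 8.904 ms.
Leg 3: β = 0.980; γ = 1/√(1 − 0.980²) = 1/√0.03960 = 5.025; τ_3 = 2.75/5.025 = 0.5472 ms.
Total: 6.424 + 8.904 + 0.5472 ms.

τ = 15.9 ms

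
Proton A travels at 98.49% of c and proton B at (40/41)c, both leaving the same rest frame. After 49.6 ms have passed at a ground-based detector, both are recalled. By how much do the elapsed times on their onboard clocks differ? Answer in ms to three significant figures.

|τ_A − τ_B| = 2.30 ms

A: β = 0.9849; γ = 1/√(1 − 0.9849²) = 1/√0.02997 = 5.776; τ_A = 49.6/5.776 = 8.587 ms.
B: γ = 1/√(1 − (40/41)²) = 41/9 ≈ 4.556; τ_B = 49.6/4.556 = 10.89 ms.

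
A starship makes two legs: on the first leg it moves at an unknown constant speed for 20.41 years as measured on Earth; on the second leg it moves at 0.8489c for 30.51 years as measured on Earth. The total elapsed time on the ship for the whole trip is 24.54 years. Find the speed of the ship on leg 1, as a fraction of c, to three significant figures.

Leg 1: speed unknown; τ_1 = 20.41/γ_1.
Leg 2: γ = 1/√(1 − 0.8489²) = 1/√0.2794 = 1.892; τ_2 = 30.51/1.892 = 16.13 years.
Total proper time: τ_1 + 16.13 = 24.54, so τ_1 = 24.54 − 16.13 = 8.414 years.
γ_1 = 20.41/8.414 = 2.426; β = √(1 − 1/γ²) = √0.8301.

β = 0.911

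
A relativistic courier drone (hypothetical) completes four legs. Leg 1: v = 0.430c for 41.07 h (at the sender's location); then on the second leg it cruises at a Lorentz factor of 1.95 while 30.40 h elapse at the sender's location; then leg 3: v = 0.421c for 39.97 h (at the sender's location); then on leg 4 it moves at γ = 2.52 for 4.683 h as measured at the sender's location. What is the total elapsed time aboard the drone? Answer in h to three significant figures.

τ = 90.8 h

Leg 1: γ = 1/√(1 − 0.430²) = 1/√0.8151 = 1.108; τ_1 = 41.07/1.108 = 37.08 h.
Leg 2: γ = 1.95; τ_2 = 30.40/1.950 = 15.59 h.
Leg 3: γ = 1/√(1 − 0.421²) = 1/√0.8228 = 1.102; τ_3 = 39.97/1.102 = 36.26 h.
Leg 4: γ = 2.52; τ_4 = 4.683/2.520 = 1.858 h.
Total: 37.08 + 15.59 + 36.26 + 1.858 h.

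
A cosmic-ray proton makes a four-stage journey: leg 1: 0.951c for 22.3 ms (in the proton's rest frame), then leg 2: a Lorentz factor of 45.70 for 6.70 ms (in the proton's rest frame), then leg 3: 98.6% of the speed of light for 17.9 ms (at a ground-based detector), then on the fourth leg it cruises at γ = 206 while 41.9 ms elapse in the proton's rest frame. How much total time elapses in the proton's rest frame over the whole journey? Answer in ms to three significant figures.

τ = 73.9 ms

Leg 1: 22.3 ms is already measured in the proton's rest frame.
Leg 2: 6.70 ms is already measured in the proton's rest frame.
Leg 3: β = 0.986; γ = 1/√(1 − 0.986²) = 1/√0.02780 = 5.997; τ_3 = 17.9/5.997 = 2.985 ms.
Leg 4: 41.9 ms is already measured in the proton's rest frame.
Total: 22.30 + 6.700 + 2.985 + 41.90 ms.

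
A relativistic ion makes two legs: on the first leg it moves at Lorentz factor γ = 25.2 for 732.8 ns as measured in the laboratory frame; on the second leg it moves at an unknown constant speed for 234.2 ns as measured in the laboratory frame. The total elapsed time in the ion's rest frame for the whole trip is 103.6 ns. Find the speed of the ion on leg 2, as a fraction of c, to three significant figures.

β = 0.948

Leg 1: γ = 25.2; τ_1 = 732.8/25.20 = 29.08 ns.
Leg 2: speed unknown; τ_2 = 234.2/γ_2.
Total proper time: 29.08 + τ_2 = 103.6, so τ_2 = 103.6 − 29.08 = 74.52 ns.
γ_2 = 234.2/74.52 = 3.143; β = √(1 − 1/γ²) = √0.8988.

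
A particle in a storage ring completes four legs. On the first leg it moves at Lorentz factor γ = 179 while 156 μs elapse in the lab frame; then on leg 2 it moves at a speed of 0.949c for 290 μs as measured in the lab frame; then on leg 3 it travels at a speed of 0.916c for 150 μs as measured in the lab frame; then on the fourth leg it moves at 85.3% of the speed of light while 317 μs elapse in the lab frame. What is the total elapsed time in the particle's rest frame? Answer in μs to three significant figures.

τ = 318 μs

Leg 1: γ = 179; τ_1 = 156/179.0 = 0.8715 μs.
Leg 2: γ = 1/√(1 − 0.949²) = 1/√0.09940 = 3.172; τ_2 = 290/3.172 = 91.43 μs.
Leg 3: γ = 1/√(1 − 0.916²) = 1/√0.1609 = 2.493; τ_3 = 150/2.493 = 60.18 μs.
Leg 4: β = 0.853; γ = 1/√(1 − 0.853²) = 1/√0.2724 = 1.916; τ_4 = 317/1.916 = 165.4 μs.
Total: 0.8715 + 91.43 + 60.18 + 165.4 μs.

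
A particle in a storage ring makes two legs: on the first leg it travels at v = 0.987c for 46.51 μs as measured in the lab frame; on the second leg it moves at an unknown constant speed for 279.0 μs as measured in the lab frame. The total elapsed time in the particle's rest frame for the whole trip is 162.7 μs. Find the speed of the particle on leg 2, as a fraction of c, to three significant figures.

β = 0.831

Leg 1: γ = 1/√(1 − 0.987²) = 1/√0.02583 = 6.222; τ_1 = 46.51/6.222 = 7.475 μs.
Leg 2: speed unknown; τ_2 = 279.0/γ_2.
Total proper time: 7.475 + τ_2 = 162.7, so τ_2 = 162.7 − 7.475 = 155.2 μs.
γ_2 = 279.0/155.2 = 1.797; β = √(1 − 1/γ²) = √0.6905.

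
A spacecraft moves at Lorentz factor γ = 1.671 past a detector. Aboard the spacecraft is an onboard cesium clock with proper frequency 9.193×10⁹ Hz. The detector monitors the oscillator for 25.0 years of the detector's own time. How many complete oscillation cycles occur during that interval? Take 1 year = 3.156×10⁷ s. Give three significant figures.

γ = 1.671
During 25.0 years of lab time, the oscillator's proper time advances by τ = Δt/γ = 25.0/1.671 = 14.96 years = 4.722×10⁸ s.
N = f × τ = 9.193×10⁹ × 4.722×10⁸ = 4.341×10¹⁸.

N = 4.34×10¹⁸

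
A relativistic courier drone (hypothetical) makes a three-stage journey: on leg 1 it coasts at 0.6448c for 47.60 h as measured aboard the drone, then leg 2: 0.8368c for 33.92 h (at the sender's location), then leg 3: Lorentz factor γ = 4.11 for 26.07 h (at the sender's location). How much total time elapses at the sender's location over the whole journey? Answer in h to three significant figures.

Leg 1: γ = 1/√(1 − 0.6448²) = 1/√0.5842 = 1.308; Δt_1 = 1.308 × 47.60 = 62.28 h.
Leg 2: 33.92 h is already measured at the sender's location.
Leg 3: 26.07 h is already measured at the sender's location.
Total: 62.28 + 33.92 + 26.07 h.

Δt = 122 h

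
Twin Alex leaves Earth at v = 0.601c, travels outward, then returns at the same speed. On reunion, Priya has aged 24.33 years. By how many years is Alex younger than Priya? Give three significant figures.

γ = 1/√(1 − 0.601²) = 1/√0.6388 = 1.251
Alex's elapsed proper time: τ = 24.33/1.251 = 19.45 years.
Age gap = Δt − τ = 24.33 − 19.45 years.

Δt − τ = 4.88 years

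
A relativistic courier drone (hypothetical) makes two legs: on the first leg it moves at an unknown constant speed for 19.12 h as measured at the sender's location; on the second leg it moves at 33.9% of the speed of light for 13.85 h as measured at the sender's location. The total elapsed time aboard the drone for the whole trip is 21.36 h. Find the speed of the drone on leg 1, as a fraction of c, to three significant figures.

β = 0.900

Leg 1: speed unknown; τ_1 = 19.12/γ_1.
Leg 2: β = 0.339; γ = 1/√(1 − 0.339²) = 1/√0.8851 = 1.063; τ_2 = 13.85/1.063 = 13.03 h.
Total proper time: τ_1 + 13.03 = 21.36, so τ_1 = 21.36 − 13.03 = 8.330 h.
γ_1 = 19.12/8.330 = 2.295; β = √(1 − 1/γ²) = √0.8102.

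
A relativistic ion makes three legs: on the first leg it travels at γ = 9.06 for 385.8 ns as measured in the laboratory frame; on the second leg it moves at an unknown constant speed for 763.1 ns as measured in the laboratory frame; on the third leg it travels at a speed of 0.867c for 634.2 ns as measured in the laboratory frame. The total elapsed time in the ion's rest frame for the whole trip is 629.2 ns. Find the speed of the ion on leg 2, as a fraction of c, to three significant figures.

Leg 1: γ = 9.06; τ_1 = 385.8/9.060 = 42.58 ns.
Leg 2: speed unknown; τ_2 = 763.1/γ_2.
Leg 3: γ = 1/√(1 − 0.867²) = 1/√0.2483 = 2.007; τ_3 = 634.2/2.007 = 316.0 ns.
Total proper time: 42.58 + τ_2 + 316.0 = 629.2, so τ_2 = 629.2 − 358.6 = 270.6 ns.
γ_2 = 763.1/270.6 = 2.820; β = √(1 − 1/γ²) = √0.8743.

β = 0.935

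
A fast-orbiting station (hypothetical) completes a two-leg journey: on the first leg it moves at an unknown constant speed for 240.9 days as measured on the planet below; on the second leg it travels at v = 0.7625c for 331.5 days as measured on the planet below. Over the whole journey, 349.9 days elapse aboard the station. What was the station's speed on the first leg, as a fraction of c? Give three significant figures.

β = 0.827

Leg 1: speed unknown; τ_1 = 240.9/γ_1.
Leg 2: γ = 1/√(1 − 0.7625²) = 1/√0.4186 = 1.546; τ_2 = 331.5/1.546 = 214.5 days.
Total proper time: τ_1 + 214.5 = 349.9, so τ_1 = 349.9 − 214.5 = 135.4 days.
γ_1 = 240.9/135.4 = 1.779; β = √(1 − 1/γ²) = √0.6840.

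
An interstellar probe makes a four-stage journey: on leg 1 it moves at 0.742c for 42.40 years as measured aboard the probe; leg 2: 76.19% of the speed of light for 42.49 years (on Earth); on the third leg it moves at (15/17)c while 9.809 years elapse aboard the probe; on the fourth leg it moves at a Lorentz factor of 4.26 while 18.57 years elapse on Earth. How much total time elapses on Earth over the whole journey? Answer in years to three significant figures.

Δt = 145 years

Leg 1: γ = 1/√(1 − 0.742²) = 1/√0.4494 = 1.492; Δt_1 = 1.492 × 42.40 = 63.25 years.
Leg 2: 42.49 years is already measured on Earth.
Leg 3: γ = 1/√(1 − (15/17)²) = 17/8 = 2.125; Δt_3 = 2.125 × 9.809 = 20.84 years.
Leg 4: 18.57 years is already measured on Earth.
Total: 63.25 + 42.49 + 20.84 + 18.57 years.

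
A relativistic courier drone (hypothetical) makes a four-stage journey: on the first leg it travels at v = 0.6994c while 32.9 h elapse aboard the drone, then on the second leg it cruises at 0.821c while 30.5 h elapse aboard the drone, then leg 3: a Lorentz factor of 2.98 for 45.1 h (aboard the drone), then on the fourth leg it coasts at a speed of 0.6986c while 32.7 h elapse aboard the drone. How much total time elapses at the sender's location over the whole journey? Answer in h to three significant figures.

Δt = 280 h

Leg 1: γ = 1/√(1 − 0.6994²) = 1/√0.5108 = 1.399; Δt_1 = 1.399 × 32.9 = 46.03 h.
Leg 2: γ = 1/√(1 − 0.821²) = 1/√0.3260 = 1.752; Δt_2 = 1.752 × 30.5 = 53.42 h.
Leg 3: γ = 2.98; Δt_3 = 2.980 × 45.1 = 134.4 h.
Leg 4: γ = 1/√(1 − 0.6986²) = 1/√0.5120 = 1.398; Δt_4 = 1.398 × 32.7 = 45.70 h.
Total: 46.03 + 53.42 + 134.4 + 45.70 h.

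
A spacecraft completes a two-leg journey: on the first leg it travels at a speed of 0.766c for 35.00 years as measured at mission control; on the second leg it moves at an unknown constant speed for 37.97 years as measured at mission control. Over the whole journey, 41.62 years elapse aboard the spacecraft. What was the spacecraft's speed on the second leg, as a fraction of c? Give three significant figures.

Leg 1: γ = 1/√(1 − 0.766²) = 1/√0.4132 = 1.556; τ_1 = 35.00/1.556 = 22.50 years.
Leg 2: speed unknown; τ_2 = 37.97/γ_2.
Total proper time: 22.50 + τ_2 = 41.62, so τ_2 = 41.62 − 22.50 = 19.12 years.
γ_2 = 37.97/19.12 = 1.986; β = √(1 − 1/γ²) = √0.7464.

β = 0.864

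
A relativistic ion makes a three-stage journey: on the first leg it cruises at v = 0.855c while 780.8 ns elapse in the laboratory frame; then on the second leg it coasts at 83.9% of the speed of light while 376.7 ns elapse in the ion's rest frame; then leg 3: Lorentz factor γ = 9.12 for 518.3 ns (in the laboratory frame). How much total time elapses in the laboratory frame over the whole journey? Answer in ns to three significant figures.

Δt = 1990 ns

Leg 1: 780.8 ns is already measured in the laboratory frame.
Leg 2: β = 0.839; γ = 1/√(1 − 0.839²) = 1/√0.2961 = 1.838; Δt_2 = 1.838 × 376.7 = 692.3 ns.
Leg 3: 518.3 ns is already measured in the laboratory frame.
Total: 780.8 + 692.3 + 518.3 ns.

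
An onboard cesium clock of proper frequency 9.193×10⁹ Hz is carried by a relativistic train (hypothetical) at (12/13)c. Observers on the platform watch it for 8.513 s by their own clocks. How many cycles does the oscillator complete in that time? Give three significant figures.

N = 3.01×10¹⁰

γ = 1/√(1 − (12/13)²) = 13/5 = 2.600
During 8.513 s of lab time, the oscillator's proper time advances by τ = Δt/γ = 8.513/2.600 = 3.274 s = 3.274×10⁰ s.
N = f × τ = 9.193×10⁹ × 3.274×10⁰ = 3.010×10¹⁰.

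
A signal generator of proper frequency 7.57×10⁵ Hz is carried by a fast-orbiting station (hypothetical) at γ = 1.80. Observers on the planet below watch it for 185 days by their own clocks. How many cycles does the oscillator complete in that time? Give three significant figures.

N = 6.72×10¹²

γ = 1.80
During 185 days of lab time, the oscillator's proper time advances by τ = Δt/γ = 185/1.800 = 102.8 days = 8.880×10⁶ s.
N = f × τ = 7.57×10⁵ × 8.880×10⁶ = 6.722×10¹².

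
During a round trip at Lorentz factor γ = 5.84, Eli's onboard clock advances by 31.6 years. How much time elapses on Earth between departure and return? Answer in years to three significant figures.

Δt = 185 years

γ = 5.84
Earth-frame duration is the dilated interval: Δt = γτ = 5.840 × 31.6 years.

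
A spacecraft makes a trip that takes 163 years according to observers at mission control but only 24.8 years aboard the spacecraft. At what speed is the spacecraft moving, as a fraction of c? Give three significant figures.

v = 0.988c

The proper time is measured aboard the spacecraft (both events occur at the spacecraft's location); Δt is measured at mission control. γ = Δt/τ = 163/24.8 = 6.573.
β = √(1 − 1/γ²) = √(1 − 0.02315) = √0.9769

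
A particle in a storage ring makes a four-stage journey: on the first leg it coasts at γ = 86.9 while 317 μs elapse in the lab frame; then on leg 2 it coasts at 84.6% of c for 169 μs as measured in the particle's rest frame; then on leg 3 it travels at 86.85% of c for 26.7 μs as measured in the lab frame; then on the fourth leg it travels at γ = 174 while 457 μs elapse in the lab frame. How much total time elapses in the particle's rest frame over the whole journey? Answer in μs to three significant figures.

τ = 189 μs

Leg 1: γ = 86.9; τ_1 = 317/86.90 = 3.648 μs.
Leg 2: 169 μs is already measured in the particle's rest frame.
Leg 3: β = 0.8685; γ = 1/√(1 − 0.8685²) = 1/√0.2457 = 2.017; τ_3 = 26.7/2.017 = 13.23 μs.
Leg 4: γ = 174; τ_4 = 457/174.0 = 2.626 μs.
Total: 3.648 + 169.0 + 13.23 + 2.626 μs.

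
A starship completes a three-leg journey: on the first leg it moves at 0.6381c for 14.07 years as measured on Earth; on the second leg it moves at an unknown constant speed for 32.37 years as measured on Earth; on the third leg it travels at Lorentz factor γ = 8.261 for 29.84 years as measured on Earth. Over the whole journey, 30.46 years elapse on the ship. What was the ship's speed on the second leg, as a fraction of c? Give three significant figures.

β = 0.869

Leg 1: γ = 1/√(1 − 0.6381²) = 1/√0.5928 = 1.299; τ_1 = 14.07/1.299 = 10.83 years.
Leg 2: speed unknown; τ_2 = 32.37/γ_2.
Leg 3: γ = 8.261; τ_3 = 29.84/8.261 = 3.612 years.
Total proper time: 10.83 + τ_2 + 3.612 = 30.46, so τ_2 = 30.46 − 14.45 = 16.01 years.
γ_2 = 32.37/16.01 = 2.021; β = √(1 − 1/γ²) = √0.7552.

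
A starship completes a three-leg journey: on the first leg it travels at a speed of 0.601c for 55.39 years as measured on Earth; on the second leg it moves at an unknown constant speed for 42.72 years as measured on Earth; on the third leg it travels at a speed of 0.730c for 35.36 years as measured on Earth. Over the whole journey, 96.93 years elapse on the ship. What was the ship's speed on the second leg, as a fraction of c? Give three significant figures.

Leg 1: γ = 1/√(1 − 0.601²) = 1/√0.6388 = 1.251; τ_1 = 55.39/1.251 = 44.27 years.
Leg 2: speed unknown; τ_2 = 42.72/γ_2.
Leg 3: γ = 1/√(1 − 0.730²) = 1/√0.4671 = 1.463; τ_3 = 35.36/1.463 = 24.17 years.
Total proper time: 44.27 + τ_2 + 24.17 = 96.93, so τ_2 = 96.93 − 68.44 = 28.49 years.
γ_2 = 42.72/28.49 = 1.499; β = √(1 − 1/γ²) = √0.5552.

β = 0.745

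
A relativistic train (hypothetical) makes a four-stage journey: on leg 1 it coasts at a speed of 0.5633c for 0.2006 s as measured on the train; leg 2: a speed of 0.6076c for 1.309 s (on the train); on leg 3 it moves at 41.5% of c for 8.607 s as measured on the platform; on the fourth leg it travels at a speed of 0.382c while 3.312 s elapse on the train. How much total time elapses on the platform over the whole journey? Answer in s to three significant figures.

Leg 1: γ = 1/√(1 − 0.5633²) = 1/√0.6827 = 1.210; Δt_1 = 1.210 × 0.2006 = 0.2428 s.
Leg 2: γ = 1/√(1 − 0.6076²) = 1/√0.6308 = 1.259; Δt_2 = 1.259 × 1.309 = 1.648 s.
Leg 3: 8.607 s is already measured on the platform.
Leg 4: γ = 1/√(1 − 0.382²) = 1/√0.8541 = 1.082; Δt_4 = 1.082 × 3.312 = 3.584 s.
Total: 0.2428 + 1.648 + 8.607 + 3.584 s.

Δt = 14.1 s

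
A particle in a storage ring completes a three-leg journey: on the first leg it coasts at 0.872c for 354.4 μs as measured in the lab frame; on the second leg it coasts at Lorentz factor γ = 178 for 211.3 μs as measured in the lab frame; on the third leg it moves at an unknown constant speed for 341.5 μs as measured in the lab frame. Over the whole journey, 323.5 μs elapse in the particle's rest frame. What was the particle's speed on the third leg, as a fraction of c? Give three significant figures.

β = 0.900

Leg 1: γ = 1/√(1 − 0.872²) = 1/√0.2396 = 2.043; τ_1 = 354.4/2.043 = 173.5 μs.
Leg 2: γ = 178; τ_2 = 211.3/178.0 = 1.187 μs.
Leg 3: speed unknown; τ_3 = 341.5/γ_3.
Total proper time: 173.5 + 1.187 + τ_3 = 323.5, so τ_3 = 323.5 − 174.7 = 148.8 μs.
γ_3 = 341.5/148.8 = 2.295; β = √(1 − 1/γ²) = √0.8101.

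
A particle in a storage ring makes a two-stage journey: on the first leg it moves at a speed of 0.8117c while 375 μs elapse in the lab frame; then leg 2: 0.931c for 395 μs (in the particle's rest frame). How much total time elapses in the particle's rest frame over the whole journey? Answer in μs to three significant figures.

Leg 1: γ = 1/√(1 − 0.8117²) = 1/√0.3411 = 1.712; τ_1 = 375/1.712 = 219.0 μs.
Leg 2: 395 μs is already measured in the particle's rest frame.
Total: 219.0 + 395.0 μs.

τ = 614 μs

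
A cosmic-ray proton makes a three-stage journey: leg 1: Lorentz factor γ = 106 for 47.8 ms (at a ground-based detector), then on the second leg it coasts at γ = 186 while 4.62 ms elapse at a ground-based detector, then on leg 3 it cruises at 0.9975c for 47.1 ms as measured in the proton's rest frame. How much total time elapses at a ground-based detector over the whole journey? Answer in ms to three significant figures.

Leg 1: 47.8 ms is already measured at a ground-based detector.
Leg 2: 4.62 ms is already measured at a ground-based detector.
Leg 3: γ = 1/√(1 − 0.9975²) = 1/√0.004994 = 14.15; Δt_3 = 14.15 × 47.1 = 666.5 ms.
Total: 47.80 + 4.620 + 666.5 ms.

Δt = 719 ms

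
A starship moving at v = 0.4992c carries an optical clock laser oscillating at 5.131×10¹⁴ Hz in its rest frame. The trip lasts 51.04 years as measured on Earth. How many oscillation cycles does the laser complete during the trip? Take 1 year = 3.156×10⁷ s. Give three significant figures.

γ = 1/√(1 − 0.4992²) = 1/√0.7508 = 1.154
The oscillator's own cycle count is N = f × τ where τ is the proper time on the ship. τ = Δt/γ = 51.04/1.154 = 44.23 years = 1.396×10⁹ s.
N = 5.131×10¹⁴ × 1.396×10⁹ = 7.162×10²³.

N = 7.16×10²³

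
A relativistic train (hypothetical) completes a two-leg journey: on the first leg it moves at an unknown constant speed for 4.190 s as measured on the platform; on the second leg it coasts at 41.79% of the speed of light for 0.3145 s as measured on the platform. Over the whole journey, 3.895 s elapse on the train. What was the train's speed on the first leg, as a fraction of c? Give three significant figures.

β = 0.508

Leg 1: speed unknown; τ_1 = 4.190/γ_1.
Leg 2: β = 0.4179; γ = 1/√(1 − 0.4179²) = 1/√0.8254 = 1.101; τ_2 = 0.3145/1.101 = 0.2857 s.
Total proper time: τ_1 + 0.2857 = 3.895, so τ_1 = 3.895 − 0.2857 = 3.609 s.
γ_1 = 4.190/3.609 = 1.161; β = √(1 − 1/γ²) = √0.2580.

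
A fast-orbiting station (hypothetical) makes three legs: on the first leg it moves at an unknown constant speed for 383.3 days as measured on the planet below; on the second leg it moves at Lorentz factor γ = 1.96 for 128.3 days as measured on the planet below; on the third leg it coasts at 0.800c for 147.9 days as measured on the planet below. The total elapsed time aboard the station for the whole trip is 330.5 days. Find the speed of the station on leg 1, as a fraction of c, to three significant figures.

β = 0.888

Leg 1: speed unknown; τ_1 = 383.3/γ_1.
Leg 2: γ = 1.96; τ_2 = 128.3/1.960 = 65.46 days.
Leg 3: γ = 1/√(1 − 0.800²) = 5/3 ≈ 1.667; τ_3 = 147.9/1.667 = 88.74 days.
Total proper time: τ_1 + 65.46 + 88.74 = 330.5, so τ_1 = 330.5 − 154.2 = 176.3 days.
γ_1 = 383.3/176.3 = 2.174; β = √(1 − 1/γ²) = √0.7884.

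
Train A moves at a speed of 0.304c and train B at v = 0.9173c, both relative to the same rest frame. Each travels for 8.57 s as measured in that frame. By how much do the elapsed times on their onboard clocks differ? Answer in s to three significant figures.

A: γ = 1/√(1 − 0.304²) = 1/√0.9076 = 1.050; τ_A = 8.57/1.050 = 8.164 s.
B: γ = 1/√(1 − 0.9173²) = 1/√0.1586 = 2.511; τ_B = 8.57/2.511 = 3.413 s.

|τ_A − τ_B| = 4.75 s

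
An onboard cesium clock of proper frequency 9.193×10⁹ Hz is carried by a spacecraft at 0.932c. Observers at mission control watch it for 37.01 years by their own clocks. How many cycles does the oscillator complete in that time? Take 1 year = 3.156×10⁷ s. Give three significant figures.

γ = 1/√(1 − 0.932²) = 1/√0.1314 = 2.759
During 37.01 years of lab time, the oscillator's proper time advances by τ = Δt/γ = 37.01/2.759 = 13.41 years = 4.234×10⁸ s.
N = f × τ = 9.193×10⁹ × 4.234×10⁸ = 3.892×10¹⁸.

N = 3.89×10¹⁸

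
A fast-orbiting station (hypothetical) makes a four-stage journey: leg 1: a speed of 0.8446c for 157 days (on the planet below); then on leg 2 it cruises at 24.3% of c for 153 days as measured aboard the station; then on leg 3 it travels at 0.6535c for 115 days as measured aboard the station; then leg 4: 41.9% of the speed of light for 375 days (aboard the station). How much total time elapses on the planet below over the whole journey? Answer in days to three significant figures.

Δt = 880 days

Leg 1: 157 days is already measured on the planet below.
Leg 2: β = 0.243; γ = 1/√(1 − 0.243²) = 1/√0.9410 = 1.031; Δt_2 = 1.031 × 153 = 157.7 days.
Leg 3: γ = 1/√(1 − 0.6535²) = 1/√0.5729 = 1.321; Δt_3 = 1.321 × 115 = 151.9 days.
Leg 4: β = 0.419; γ = 1/√(1 − 0.419²) = 1/√0.8244 = 1.101; Δt_4 = 1.101 × 375 = 413.0 days.
Total: 157.0 + 157.7 + 151.9 + 413.0 days.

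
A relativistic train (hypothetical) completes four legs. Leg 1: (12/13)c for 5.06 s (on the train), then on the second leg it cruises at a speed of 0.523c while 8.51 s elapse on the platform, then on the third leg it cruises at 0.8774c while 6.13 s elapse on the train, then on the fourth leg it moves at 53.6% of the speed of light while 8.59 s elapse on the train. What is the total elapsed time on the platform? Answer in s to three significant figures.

Leg 1: γ = 1/√(1 − (12/13)²) = 13/5 = 2.600; Δt_1 = 2.600 × 5.06 = 13.16 s.
Leg 2: 8.51 s is already measured on the platform.
Leg 3: γ = 1/√(1 − 0.8774²) = 1/√0.2302 = 2.084; Δt_3 = 2.084 × 6.13 = 12.78 s.
Leg 4: β = 0.536; γ = 1/√(1 − 0.536²) = 1/√0.7127 = 1.185; Δt_4 = 1.185 × 8.59 = 10.18 s.
Total: 13.16 + 8.510 + 12.78 + 10.18 s.

Δt = 44.6 s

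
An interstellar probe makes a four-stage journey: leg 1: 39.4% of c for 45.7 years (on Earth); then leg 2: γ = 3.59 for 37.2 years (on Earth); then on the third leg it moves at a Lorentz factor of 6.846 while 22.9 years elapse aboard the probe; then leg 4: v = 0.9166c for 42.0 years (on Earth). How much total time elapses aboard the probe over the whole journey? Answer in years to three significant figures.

Leg 1: β = 0.394; γ = 1/√(1 − 0.394²) = 1/√0.8448 = 1.088; τ_1 = 45.7/1.088 = 42.00 years.
Leg 2: γ = 3.59; τ_2 = 37.2/3.590 = 10.36 years.
Leg 3: 22.9 years is already measured aboard the probe.
Leg 4: γ = 1/√(1 − 0.9166²) = 1/√0.1598 = 2.501; τ_4 = 42.0/2.501 = 16.79 years.
Total: 42.00 + 10.36 + 22.90 + 16.79 years.

τ = 92.1 years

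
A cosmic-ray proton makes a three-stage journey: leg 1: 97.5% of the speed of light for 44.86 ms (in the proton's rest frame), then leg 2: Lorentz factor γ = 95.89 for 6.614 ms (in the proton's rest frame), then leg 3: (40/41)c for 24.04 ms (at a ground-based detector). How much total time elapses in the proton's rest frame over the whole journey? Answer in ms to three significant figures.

τ = 56.8 ms

Leg 1: 44.86 ms is already measured in the proton's rest frame.
Leg 2: 6.614 ms is already measured in the proton's rest frame.
Leg 3: γ = 1/√(1 − (40/41)²) = 41/9 ≈ 4.556; τ_3 = 24.04/4.556 = 5.277 ms.
Total: 44.86 + 6.614 + 5.277 ms.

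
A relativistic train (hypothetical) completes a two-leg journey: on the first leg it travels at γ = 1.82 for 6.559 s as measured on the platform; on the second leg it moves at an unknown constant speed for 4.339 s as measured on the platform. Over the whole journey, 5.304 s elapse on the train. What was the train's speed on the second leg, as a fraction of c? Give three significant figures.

Leg 1: γ = 1.82; τ_1 = 6.559/1.820 = 3.604 s.
Leg 2: speed unknown; τ_2 = 4.339/γ_2.
Total proper time: 3.604 + τ_2 = 5.304, so τ_2 = 5.304 − 3.604 = 1.700 s.
γ_2 = 4.339/1.700 = 2.552; β = √(1 − 1/γ²) = √0.8465.

β = 0.920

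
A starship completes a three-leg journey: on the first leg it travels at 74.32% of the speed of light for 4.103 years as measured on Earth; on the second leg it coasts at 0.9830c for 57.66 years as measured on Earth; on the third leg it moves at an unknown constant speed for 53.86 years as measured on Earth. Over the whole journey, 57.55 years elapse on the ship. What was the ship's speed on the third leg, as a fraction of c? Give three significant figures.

β = 0.571

Leg 1: β = 0.7432; γ = 1/√(1 − 0.7432²) = 1/√0.4477 = 1.495; τ_1 = 4.103/1.495 = 2.745 years.
Leg 2: γ = 1/√(1 − 0.9830²) = 1/√0.03371 = 5.446; τ_2 = 57.66/5.446 = 10.59 years.
Leg 3: speed unknown; τ_3 = 53.86/γ_3.
Total proper time: 2.745 + 10.59 + τ_3 = 57.55, so τ_3 = 57.55 − 13.33 = 44.22 years.
γ_3 = 53.86/44.22 = 1.218; β = √(1 − 1/γ²) = √0.3260.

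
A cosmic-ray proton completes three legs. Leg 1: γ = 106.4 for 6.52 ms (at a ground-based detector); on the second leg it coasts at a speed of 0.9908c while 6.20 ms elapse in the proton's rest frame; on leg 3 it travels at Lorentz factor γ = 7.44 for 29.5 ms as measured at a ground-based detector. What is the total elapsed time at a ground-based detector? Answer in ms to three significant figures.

Leg 1: 6.52 ms is already measured at a ground-based detector.
Leg 2: γ = 1/√(1 − 0.9908²) = 1/√0.01832 = 7.389; Δt_2 = 7.389 × 6.20 = 45.81 ms.
Leg 3: 29.5 ms is already measured at a ground-based detector.
Total: 6.520 + 45.81 + 29.50 ms.

Δt = 81.8 ms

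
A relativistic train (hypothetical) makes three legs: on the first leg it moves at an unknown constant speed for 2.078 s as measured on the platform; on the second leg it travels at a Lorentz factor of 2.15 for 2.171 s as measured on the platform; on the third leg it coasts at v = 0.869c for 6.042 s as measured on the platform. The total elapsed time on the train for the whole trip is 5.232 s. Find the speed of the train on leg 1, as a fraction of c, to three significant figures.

β = 0.805

Leg 1: speed unknown; τ_1 = 2.078/γ_1.
Leg 2: γ = 2.15; τ_2 = 2.171/2.150 = 1.010 s.
Leg 3: γ = 1/√(1 − 0.869²) = 1/√0.2448 = 2.021; τ_3 = 6.042/2.021 = 2.990 s.
Total proper time: τ_1 + 1.010 + 2.990 = 5.232, so τ_1 = 5.232 − 3.999 = 1.233 s.
γ_1 = 2.078/1.233 = 1.686; β = √(1 − 1/γ²) = √0.6482.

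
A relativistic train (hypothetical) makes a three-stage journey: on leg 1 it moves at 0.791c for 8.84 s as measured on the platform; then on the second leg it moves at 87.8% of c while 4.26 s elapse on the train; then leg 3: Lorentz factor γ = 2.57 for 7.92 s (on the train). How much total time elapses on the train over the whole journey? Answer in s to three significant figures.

Leg 1: γ = 1/√(1 − 0.791²) = 1/√0.3743 = 1.634; τ_1 = 8.84/1.634 = 5.408 s.
Leg 2: 4.26 s is already measured on the train.
Leg 3: 7.92 s is already measured on the train.
Total: 5.408 + 4.260 + 7.920 s.

τ = 17.6 s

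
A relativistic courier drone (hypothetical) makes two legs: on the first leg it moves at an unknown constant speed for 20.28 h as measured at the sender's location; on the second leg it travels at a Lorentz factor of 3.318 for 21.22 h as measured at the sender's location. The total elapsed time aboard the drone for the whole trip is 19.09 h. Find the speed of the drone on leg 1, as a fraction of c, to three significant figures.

Leg 1: speed unknown; τ_1 = 20.28/γ_1.
Leg 2: γ = 3.318; τ_2 = 21.22/3.318 = 6.395 h.
Total proper time: τ_1 + 6.395 = 19.09, so τ_1 = 19.09 − 6.395 = 12.69 h.
γ_1 = 20.28/12.69 = 1.598; β = √(1 − 1/γ²) = √0.6082.

β = 0.780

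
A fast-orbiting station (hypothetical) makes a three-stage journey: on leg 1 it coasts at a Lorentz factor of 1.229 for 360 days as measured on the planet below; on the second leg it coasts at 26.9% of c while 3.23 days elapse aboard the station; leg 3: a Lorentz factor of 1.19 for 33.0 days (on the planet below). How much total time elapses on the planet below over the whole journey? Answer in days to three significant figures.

Leg 1: 360 days is already measured on the planet below.
Leg 2: β = 0.269; γ = 1/√(1 − 0.269²) = 1/√0.9276 = 1.038; Δt_2 = 1.038 × 3.23 = 3.354 days.
Leg 3: 33.0 days is already measured on the planet below.
Total: 360.0 + 3.354 + 33.00 days.

Δt = 396 days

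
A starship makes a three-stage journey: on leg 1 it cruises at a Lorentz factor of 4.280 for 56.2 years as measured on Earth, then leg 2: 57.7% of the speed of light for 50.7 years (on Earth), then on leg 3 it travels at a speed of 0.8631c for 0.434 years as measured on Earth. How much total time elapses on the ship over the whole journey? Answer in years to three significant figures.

τ = 54.8 years

Leg 1: γ = 4.280; τ_1 = 56.2/4.280 = 13.13 years.
Leg 2: β = 0.577; γ = 1/√(1 − 0.577²) = 1/√0.6671 = 1.224; τ_2 = 50.7/1.224 = 41.41 years.
Leg 3: γ = 1/√(1 − 0.8631²) = 1/√0.2551 = 1.980; τ_3 = 0.434/1.980 = 0.2192 years.
Total: 13.13 + 41.41 + 0.2192 years.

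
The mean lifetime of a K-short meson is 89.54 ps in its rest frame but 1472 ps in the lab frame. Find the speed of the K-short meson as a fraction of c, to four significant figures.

v = 0.9981c

γ = Δt/τ₀ = 1472/89.54 = 16.44
β = √(1 − 1/γ²) = √(1 − 0.003700) = √0.9963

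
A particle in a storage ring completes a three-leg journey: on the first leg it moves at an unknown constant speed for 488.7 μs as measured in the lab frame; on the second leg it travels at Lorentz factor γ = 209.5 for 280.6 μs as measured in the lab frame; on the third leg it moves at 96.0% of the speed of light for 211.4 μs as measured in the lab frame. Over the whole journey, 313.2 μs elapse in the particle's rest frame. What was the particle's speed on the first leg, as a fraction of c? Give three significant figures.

β = 0.856

Leg 1: speed unknown; τ_1 = 488.7/γ_1.
Leg 2: γ = 209.5; τ_2 = 280.6/209.5 = 1.339 μs.
Leg 3: β = 0.960; γ = 1/√(1 − 0.960²) = 1/√0.07840 = 3.571; τ_3 = 211.4/3.571 = 59.19 μs.
Total proper time: τ_1 + 1.339 + 59.19 = 313.2, so τ_1 = 313.2 − 60.53 = 252.7 μs.
γ_1 = 488.7/252.7 = 1.934; β = √(1 − 1/γ²) = √0.7327.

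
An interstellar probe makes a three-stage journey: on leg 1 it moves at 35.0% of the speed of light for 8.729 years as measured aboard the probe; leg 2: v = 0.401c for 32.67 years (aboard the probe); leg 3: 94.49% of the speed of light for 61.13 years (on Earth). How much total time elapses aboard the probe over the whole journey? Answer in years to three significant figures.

Leg 1: 8.729 years is already measured aboard the probe.
Leg 2: 32.67 years is already measured aboard the probe.
Leg 3: β = 0.9449; γ = 1/√(1 − 0.9449²) = 1/√0.1072 = 3.055; τ_3 = 61.13/3.055 = 20.01 years.
Total: 8.729 + 32.67 + 20.01 years.

τ = 61.4 years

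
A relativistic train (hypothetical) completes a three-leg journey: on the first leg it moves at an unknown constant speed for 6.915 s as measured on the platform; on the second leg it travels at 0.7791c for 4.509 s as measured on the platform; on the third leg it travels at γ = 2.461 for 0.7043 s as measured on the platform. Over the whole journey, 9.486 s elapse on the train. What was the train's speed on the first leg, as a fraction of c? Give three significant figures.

β = 0.388

Leg 1: speed unknown; τ_1 = 6.915/γ_1.
Leg 2: γ = 1/√(1 − 0.7791²) = 1/√0.3930 = 1.595; τ_2 = 4.509/1.595 = 2.827 s.
Leg 3: γ = 2.461; τ_3 = 0.7043/2.461 = 0.2862 s.
Total proper time: τ_1 + 2.827 + 0.2862 = 9.486, so τ_1 = 9.486 − 3.113 = 6.373 s.
γ_1 = 6.915/6.373 = 1.085; β = √(1 − 1/γ²) = √0.1506.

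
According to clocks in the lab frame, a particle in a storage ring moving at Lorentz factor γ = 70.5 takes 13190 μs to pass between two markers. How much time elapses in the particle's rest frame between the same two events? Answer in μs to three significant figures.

γ = 70.5
The interval measured in the lab frame is the dilated one; the clock in the particle's rest frame measures the proper time τ = Δt/γ = 13190/70.50 μs.

τ = 187 μs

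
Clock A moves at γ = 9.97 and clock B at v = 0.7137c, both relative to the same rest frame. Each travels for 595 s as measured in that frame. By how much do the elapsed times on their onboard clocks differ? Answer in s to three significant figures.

A: γ = 9.97; τ_A = 595/9.970 = 59.68 s.
B: γ = 1/√(1 − 0.7137²) = 1/√0.4906 = 1.428; τ_B = 595/1.428 = 416.8 s.

|τ_A − τ_B| = 357 s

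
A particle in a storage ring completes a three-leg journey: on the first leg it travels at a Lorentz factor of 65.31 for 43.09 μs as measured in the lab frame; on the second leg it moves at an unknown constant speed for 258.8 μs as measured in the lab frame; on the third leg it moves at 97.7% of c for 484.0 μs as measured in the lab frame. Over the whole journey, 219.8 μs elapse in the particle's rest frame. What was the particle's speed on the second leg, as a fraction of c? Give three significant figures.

β = 0.894

Leg 1: γ = 65.31; τ_1 = 43.09/65.31 = 0.6598 μs.
Leg 2: speed unknown; τ_2 = 258.8/γ_2.
Leg 3: β = 0.977; γ = 1/√(1 − 0.977²) = 1/√0.04547 = 4.690; τ_3 = 484.0/4.690 = 103.2 μs.
Total proper time: 0.6598 + τ_2 + 103.2 = 219.8, so τ_2 = 219.8 − 103.9 = 115.9 μs.
γ_2 = 258.8/115.9 = 2.232; β = √(1 − 1/γ²) = √0.7993.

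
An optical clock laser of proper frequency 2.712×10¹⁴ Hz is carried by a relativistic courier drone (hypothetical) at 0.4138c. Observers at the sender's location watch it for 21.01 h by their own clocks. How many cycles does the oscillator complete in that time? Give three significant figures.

N = 1.87×10¹⁹

γ = 1/√(1 − 0.4138²) = 1/√0.8288 = 1.098
During 21.01 h of lab time, the oscillator's proper time advances by τ = Δt/γ = 21.01/1.098 = 19.13 h = 6.886×10⁴ s.
N = f × τ = 2.712×10¹⁴ × 6.886×10⁴ = 1.867×10¹⁹.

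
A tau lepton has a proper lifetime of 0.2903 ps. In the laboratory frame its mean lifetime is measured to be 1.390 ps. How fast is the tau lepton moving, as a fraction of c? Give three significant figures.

γ = Δt/τ₀ = 1.390/0.2903 = 4.788
β = √(1 − 1/γ²) = √(1 − 0.04362) = √0.9564

β = 0.978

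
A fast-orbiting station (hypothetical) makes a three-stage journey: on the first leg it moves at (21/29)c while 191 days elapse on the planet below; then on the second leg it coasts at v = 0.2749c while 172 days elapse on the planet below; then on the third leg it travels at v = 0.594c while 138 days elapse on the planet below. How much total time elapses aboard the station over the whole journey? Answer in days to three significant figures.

Leg 1: γ = 1/√(1 − (21/29)²) = 29/20 = 1.450; τ_1 = 191/1.450 = 131.7 days.
Leg 2: γ = 1/√(1 − 0.2749²) = 1/√0.9244 = 1.040; τ_2 = 172/1.040 = 165.4 days.
Leg 3: γ = 1/√(1 − 0.594²) = 1/√0.6472 = 1.243; τ_3 = 138/1.243 = 111.0 days.
Total: 131.7 + 165.4 + 111.0 days.

τ = 408 days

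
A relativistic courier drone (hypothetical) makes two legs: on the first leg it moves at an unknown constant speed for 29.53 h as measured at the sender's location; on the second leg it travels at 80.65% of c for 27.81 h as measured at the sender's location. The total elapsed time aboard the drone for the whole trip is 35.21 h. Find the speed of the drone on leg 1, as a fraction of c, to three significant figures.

β = 0.772

Leg 1: speed unknown; τ_1 = 29.53/γ_1.
Leg 2: β = 0.8065; γ = 1/√(1 − 0.8065²) = 1/√0.3496 = 1.691; τ_2 = 27.81/1.691 = 16.44 h.
Total proper time: τ_1 + 16.44 = 35.21, so τ_1 = 35.21 − 16.44 = 18.77 h.
γ_1 = 29.53/18.77 = 1.573; β = √(1 − 1/γ²) = √0.5961.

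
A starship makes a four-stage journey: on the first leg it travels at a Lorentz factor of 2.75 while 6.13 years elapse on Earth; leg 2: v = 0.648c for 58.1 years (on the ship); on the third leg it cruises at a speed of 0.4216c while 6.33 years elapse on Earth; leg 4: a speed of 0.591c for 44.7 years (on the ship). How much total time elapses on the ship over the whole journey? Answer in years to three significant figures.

Leg 1: γ = 2.75; τ_1 = 6.13/2.750 = 2.229 years.
Leg 2: 58.1 years is already measured on the ship.
Leg 3: γ = 1/√(1 − 0.4216²) = 1/√0.8223 = 1.103; τ_3 = 6.33/1.103 = 5.740 years.
Leg 4: 44.7 years is already measured on the ship.
Total: 2.229 + 58.10 + 5.740 + 44.70 years.

τ = 111 years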